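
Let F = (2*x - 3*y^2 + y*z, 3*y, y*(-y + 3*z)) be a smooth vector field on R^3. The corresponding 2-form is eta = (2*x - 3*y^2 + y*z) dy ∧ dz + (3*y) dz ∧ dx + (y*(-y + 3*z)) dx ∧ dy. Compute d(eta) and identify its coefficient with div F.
d(eta) = (3*y + 5) dx ∧ dy ∧ dz; div F = 3*y + 5

For a 2-form in R^3 of the form above, applying d gives a 3-form with coefficient ∂P/∂x + ∂Q/∂y + ∂R/∂z:
  ∂P/∂x = 2
  ∂Q/∂y = 3
  ∂R/∂z = 3*y
Sum = 3*y + 5, which is exactly div F.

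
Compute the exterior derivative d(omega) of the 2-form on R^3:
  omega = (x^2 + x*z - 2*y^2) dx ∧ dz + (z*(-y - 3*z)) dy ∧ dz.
d(omega) = (4*y) dx ∧ dy ∧ dz

For a 2-form omega = sum_{i<j} g_{ij} dx_i ∧ dx_j, the exterior derivative is
  d(omega) = sum_{i<j} d(g_{ij}) ∧ dx_i ∧ dx_j = sum_{i<j, k} (∂g_{ij}/∂x_k) dx_k ∧ dx_i ∧ dx_j.
Expand each term, using dx_k ∧ dx_i ∧ dx_j = sgn(permutation) dx_{(a)} ∧ dx_{(b)} ∧ dx_{(c)} with (a < b < c) sorted:
  d(x^2 + x*z - 2*y^2) includes (∂/∂y)(x^2 + x*z - 2*y^2) dy = (-4*y) dy, which multiplied by dx ∧ dz gives (4*y) dx ∧ dy ∧ dz
Collecting like 3-forms: d(omega) = (4*y) dx ∧ dy ∧ dz.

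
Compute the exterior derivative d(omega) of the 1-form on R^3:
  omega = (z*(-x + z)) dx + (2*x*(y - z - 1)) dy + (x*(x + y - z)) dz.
d(omega) = (2*y - 2*z - 2) dx ∧ dy + (3*x + y - 3*z) dx ∧ dz + (3*x) dy ∧ dz

For a 1-form omega = sum_i f_i dx_i, the exterior derivative is
  d(omega) = sum_{i < j} (∂f_j/∂x_i - ∂f_i/∂x_j) dx_i ∧ dx_j.
  coefficient of dx ∧ dy: ∂f_2/∂x - ∂f_1/∂y = ∂(2*x*(y - z - 1))/∂x - ∂(z*(-x + z))/∂y = 2*y - 2*z - 2
  coefficient of dx ∧ dz: ∂f_3/∂x - ∂f_1/∂z = ∂(x*(x + y - z))/∂x - ∂(z*(-x + z))/∂z = 3*x + y - 3*z
  coefficient of dy ∧ dz: ∂f_3/∂y - ∂f_2/∂z = ∂(x*(x + y - z))/∂y - ∂(2*x*(y - z - 1))/∂z = 3*x
Assembling: d(omega) = (2*y - 2*z - 2) dx ∧ dy + (3*x + y - 3*z) dx ∧ dz + (3*x) dy ∧ dz.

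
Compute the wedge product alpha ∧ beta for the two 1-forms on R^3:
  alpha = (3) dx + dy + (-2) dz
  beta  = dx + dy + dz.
alpha ∧ beta = (2) dx ∧ dy + (5) dx ∧ dz + (3) dy ∧ dz

Distribute the wedge, using dx_i ∧ dx_j = -dx_j ∧ dx_i and dx_i ∧ dx_i = 0. For each pair (i, j) with i < j, the coefficient of dx_i ∧ dx_j in alpha ∧ beta is (alpha_i * beta_j - alpha_j * beta_i). Collecting: alpha ∧ beta = (2) dx ∧ dy + (5) dx ∧ dz + (3) dy ∧ dz.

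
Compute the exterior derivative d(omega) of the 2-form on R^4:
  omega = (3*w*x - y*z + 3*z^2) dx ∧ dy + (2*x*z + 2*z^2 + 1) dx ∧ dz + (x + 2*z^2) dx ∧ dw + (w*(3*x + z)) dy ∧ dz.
d(omega) = (3*w - y + 6*z) dx ∧ dy ∧ dz + (3*x) dx ∧ dy ∧ dw + (-4*z) dx ∧ dz ∧ dw + (3*x + z) dy ∧ dz ∧ dw

For a 2-form omega = sum_{i<j} g_{ij} dx_i ∧ dx_j, the exterior derivative is
  d(omega) = sum_{i<j} d(g_{ij}) ∧ dx_i ∧ dx_j = sum_{i<j, k} (∂g_{ij}/∂x_k) dx_k ∧ dx_i ∧ dx_j.
Expand each term, using dx_k ∧ dx_i ∧ dx_j = sgn(permutation) dx_{(a)} ∧ dx_{(b)} ∧ dx_{(c)} with (a < b < c) sorted:
  d(3*w*x - y*z + 3*z^2) includes (∂/∂z)(3*w*x - y*z + 3*z^2) dz = (-y + 6*z) dz, which multiplied by dx ∧ dy gives (-y + 6*z) dx ∧ dy ∧ dz
  d(3*w*x - y*z + 3*z^2) includes (∂/∂w)(3*w*x - y*z + 3*z^2) dw = (3*x) dw, which multiplied by dx ∧ dy gives (3*x) dx ∧ dy ∧ dw
  d(x + 2*z^2) includes (∂/∂z)(x + 2*z^2) dz = (4*z) dz, which multiplied by dx ∧ dw gives (-4*z) dx ∧ dz ∧ dw
  d(w*(3*x + z)) includes (∂/∂x)(w*(3*x + z)) dx = (3*w) dx, which multiplied by dy ∧ dz gives (3*w) dx ∧ dy ∧ dz
  d(w*(3*x + z)) includes (∂/∂w)(w*(3*x + z)) dw = (3*x + z) dw, which multiplied by dy ∧ dz gives (3*x + z) dy ∧ dz ∧ dw
Collecting like 3-forms: d(omega) = (3*w - y + 6*z) dx ∧ dy ∧ dz + (3*x) dx ∧ dy ∧ dw + (-4*z) dx ∧ dz ∧ dw + (3*x + z) dy ∧ dz ∧ dw.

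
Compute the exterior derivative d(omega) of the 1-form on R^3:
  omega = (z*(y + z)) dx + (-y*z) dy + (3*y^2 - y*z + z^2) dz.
d(omega) = (-z) dx ∧ dy + (-y - 2*z) dx ∧ dz + (7*y - z) dy ∧ dz

For a 1-form omega = sum_i f_i dx_i, the exterior derivative is
  d(omega) = sum_{i < j} (∂f_j/∂x_i - ∂f_i/∂x_j) dx_i ∧ dx_j.
  coefficient of dx ∧ dy: ∂f_2/∂x - ∂f_1/∂y = ∂(-y*z)/∂x - ∂(z*(y + z))/∂y = -z
  coefficient of dx ∧ dz: ∂f_3/∂x - ∂f_1/∂z = ∂(3*y^2 - y*z + z^2)/∂x - ∂(z*(y + z))/∂z = -y - 2*z
  coefficient of dy ∧ dz: ∂f_3/∂y - ∂f_2/∂z = ∂(3*y^2 - y*z + z^2)/∂y - ∂(-y*z)/∂z = 7*y - z
Assembling: d(omega) = (-z) dx ∧ dy + (-y - 2*z) dx ∧ dz + (7*y - z) dy ∧ dz.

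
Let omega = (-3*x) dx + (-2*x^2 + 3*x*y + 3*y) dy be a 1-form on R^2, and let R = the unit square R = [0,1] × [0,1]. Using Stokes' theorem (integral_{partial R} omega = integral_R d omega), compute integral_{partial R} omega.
integral_(partial R) omega = -1/2

Stokes: integral_partial_R omega = integral_R d omega with d omega = (∂Q/∂x - ∂P/∂y) dx ∧ dy.
  ∂Q/∂x = -4*x + 3*y
  ∂P/∂y = 0
  integrand = ∂Q/∂x - ∂P/∂y = -4*x + 3*y.
Integrating over R: integral_0^1 integral_0^1 (-4*x + 3*y) dx dy = -1/2.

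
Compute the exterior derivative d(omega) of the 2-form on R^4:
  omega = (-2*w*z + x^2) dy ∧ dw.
d(omega) = (2*x) dx ∧ dy ∧ dw + (2*w) dy ∧ dz ∧ dw

For a 2-form omega = sum_{i<j} g_{ij} dx_i ∧ dx_j, the exterior derivative is
  d(omega) = sum_{i<j} d(g_{ij}) ∧ dx_i ∧ dx_j = sum_{i<j, k} (∂g_{ij}/∂x_k) dx_k ∧ dx_i ∧ dx_j.
Expand each term, using dx_k ∧ dx_i ∧ dx_j = sgn(permutation) dx_{(a)} ∧ dx_{(b)} ∧ dx_{(c)} with (a < b < c) sorted:
  d(-2*w*z + x^2) includes (∂/∂x)(-2*w*z + x^2) dx = (2*x) dx, which multiplied by dy ∧ dw gives (2*x) dx ∧ dy ∧ dw
  d(-2*w*z + x^2) includes (∂/∂z)(-2*w*z + x^2) dz = (-2*w) dz, which multiplied by dy ∧ dw gives (2*w) dy ∧ dz ∧ dw
Collecting like 3-forms: d(omega) = (2*x) dx ∧ dy ∧ dw + (2*w) dy ∧ dz ∧ dw.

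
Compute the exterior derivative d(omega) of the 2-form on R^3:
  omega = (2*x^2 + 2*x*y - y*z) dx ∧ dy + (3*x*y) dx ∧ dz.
d(omega) = (-3*x - y) dx ∧ dy ∧ dz

For a 2-form omega = sum_{i<j} g_{ij} dx_i ∧ dx_j, the exterior derivative is
  d(omega) = sum_{i<j} d(g_{ij}) ∧ dx_i ∧ dx_j = sum_{i<j, k} (∂g_{ij}/∂x_k) dx_k ∧ dx_i ∧ dx_j.
Expand each term, using dx_k ∧ dx_i ∧ dx_j = sgn(permutation) dx_{(a)} ∧ dx_{(b)} ∧ dx_{(c)} with (a < b < c) sorted:
  d(2*x^2 + 2*x*y - y*z) includes (∂/∂z)(2*x^2 + 2*x*y - y*z) dz = (-y) dz, which multiplied by dx ∧ dy gives (-y) dx ∧ dy ∧ dz
  d(3*x*y) includes (∂/∂y)(3*x*y) dy = (3*x) dy, which multiplied by dx ∧ dz gives (-3*x) dx ∧ dy ∧ dz
Collecting like 3-forms: d(omega) = (-3*x - y) dx ∧ dy ∧ dz.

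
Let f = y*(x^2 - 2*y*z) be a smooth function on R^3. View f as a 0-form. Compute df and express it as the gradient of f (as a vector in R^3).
df = (2*x*y) dx + (x^2 - 4*y*z) dy + (-2*y^2) dz; grad f = (2*x*y, x^2 - 4*y*z, -2*y^2)

For a 0-form f, d f = (∂f/∂x) dx + (∂f/∂y) dy + (∂f/∂z) dz. The components of the vector representation are exactly the entries of grad f in Cartesian coordinates:
  ∂f/∂x = 2*x*y
  ∂f/∂y = x^2 - 4*y*z
  ∂f/∂z = -2*y^2.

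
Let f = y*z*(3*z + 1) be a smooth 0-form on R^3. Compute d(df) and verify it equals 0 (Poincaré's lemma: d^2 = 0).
d(df) = 0

Step 1: df = sum_i (∂f/∂x_i) dx_i = (0) dx + (z*(3*z + 1)) dy + (y*(6*z + 1)) dz.
Step 2: Apply d again. Using the 1-form formula, the coefficient of dx ∧ dy in d(df) is ∂^2 f/∂x ∂y - ∂^2 f/∂y ∂x = (0) - (0) = 0 (equality of mixed partials for smooth f).
Similarly for dx ∧ dz and dy ∧ dz — all coefficients vanish. So d(df) = 0.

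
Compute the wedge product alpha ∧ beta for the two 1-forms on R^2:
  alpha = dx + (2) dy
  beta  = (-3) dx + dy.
alpha ∧ beta = (7) dx ∧ dy

Distribute the wedge, using dx_i ∧ dx_j = -dx_j ∧ dx_i and dx_i ∧ dx_i = 0. For each pair (i, j) with i < j, the coefficient of dx_i ∧ dx_j in alpha ∧ beta is (alpha_i * beta_j - alpha_j * beta_i). Collecting: alpha ∧ beta = (7) dx ∧ dy.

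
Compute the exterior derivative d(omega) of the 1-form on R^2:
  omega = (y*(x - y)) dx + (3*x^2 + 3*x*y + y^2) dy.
d(omega) = (5*x + 5*y) dx ∧ dy

For a 1-form omega = sum_i f_i dx_i, the exterior derivative is
  d(omega) = sum_{i < j} (∂f_j/∂x_i - ∂f_i/∂x_j) dx_i ∧ dx_j.
  coefficient of dx ∧ dy: ∂f_2/∂x - ∂f_1/∂y = ∂(3*x^2 + 3*x*y + y^2)/∂x - ∂(y*(x - y))/∂y = 5*x + 5*y
Assembling: d(omega) = (5*x + 5*y) dx ∧ dy.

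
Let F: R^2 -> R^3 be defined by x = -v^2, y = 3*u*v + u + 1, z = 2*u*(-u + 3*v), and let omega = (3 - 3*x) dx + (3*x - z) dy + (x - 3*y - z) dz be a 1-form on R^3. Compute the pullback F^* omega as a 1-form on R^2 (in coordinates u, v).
F^* omega = (-8*u^3 + 78*u^2*v + 14*u^2 - 104*u*v^2 - 24*u*v + 12*u - 15*v^3 - 3*v^2 - 18*v) du + (18*u^3 - 108*u^2*v - 18*u^2 - 15*u*v^2 - 18*u - 6*v^3 - 6*v) dv

Using F^*(f dg) = (f ∘ F) d(g ∘ F), substitute each coordinate x_i by F_i(u, v) in f_i, and replace dx_i by d F_i = (∂F_i/∂u) du + (∂F_i/∂v) dv.
  For the x component: f_1(F) = 3*v^2 + 3; d F_1 = (0) du + (-2*v) dv
  For the y component: f_2(F) = 2*u^2 - 6*u*v - 3*v^2; d F_2 = (3*v + 1) du + (3*u) dv
  For the z component: f_3(F) = 2*u^2 - 15*u*v - 3*u - v^2 - 3; d F_3 = (-4*u + 6*v) du + (6*u) dv
Combining and collecting du, dv coefficients:
  coeff of du: -8*u^3 + 78*u^2*v + 14*u^2 - 104*u*v^2 - 24*u*v + 12*u - 15*v^3 - 3*v^2 - 18*v
  coeff of dv: 18*u^3 - 108*u^2*v - 18*u^2 - 15*u*v^2 - 18*u - 6*v^3 - 6*v
F^* omega = (-8*u^3 + 78*u^2*v + 14*u^2 - 104*u*v^2 - 24*u*v + 12*u - 15*v^3 - 3*v^2 - 18*v) du + (18*u^3 - 108*u^2*v - 18*u^2 - 15*u*v^2 - 18*u - 6*v^3 - 6*v) dv.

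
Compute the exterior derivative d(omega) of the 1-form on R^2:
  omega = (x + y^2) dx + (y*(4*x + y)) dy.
d(omega) = (2*y) dx ∧ dy

For a 1-form omega = sum_i f_i dx_i, the exterior derivative is
  d(omega) = sum_{i < j} (∂f_j/∂x_i - ∂f_i/∂x_j) dx_i ∧ dx_j.
  coefficient of dx ∧ dy: ∂f_2/∂x - ∂f_1/∂y = ∂(y*(4*x + y))/∂x - ∂(x + y^2)/∂y = 2*y
Assembling: d(omega) = (2*y) dx ∧ dy.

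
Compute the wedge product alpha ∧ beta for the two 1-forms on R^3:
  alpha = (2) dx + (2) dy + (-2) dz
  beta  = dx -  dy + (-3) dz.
alpha ∧ beta = (-4) dx ∧ dy + (-4) dx ∧ dz + (-8) dy ∧ dz

Distribute the wedge, using dx_i ∧ dx_j = -dx_j ∧ dx_i and dx_i ∧ dx_i = 0. For each pair (i, j) with i < j, the coefficient of dx_i ∧ dx_j in alpha ∧ beta is (alpha_i * beta_j - alpha_j * beta_i). Collecting: alpha ∧ beta = (-4) dx ∧ dy + (-4) dx ∧ dz + (-8) dy ∧ dz.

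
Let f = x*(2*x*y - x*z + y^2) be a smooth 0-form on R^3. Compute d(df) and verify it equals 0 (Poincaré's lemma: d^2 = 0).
d(df) = 0

Step 1: df = sum_i (∂f/∂x_i) dx_i = (4*x*y - 2*x*z + y^2) dx + (2*x*(x + y)) dy + (-x^2) dz.
Step 2: Apply d again. Using the 1-form formula, the coefficient of dx ∧ dy in d(df) is ∂^2 f/∂x ∂y - ∂^2 f/∂y ∂x = (4*x + 2*y) - (4*x + 2*y) = 0 (equality of mixed partials for smooth f).
Similarly for dx ∧ dz and dy ∧ dz — all coefficients vanish. So d(df) = 0.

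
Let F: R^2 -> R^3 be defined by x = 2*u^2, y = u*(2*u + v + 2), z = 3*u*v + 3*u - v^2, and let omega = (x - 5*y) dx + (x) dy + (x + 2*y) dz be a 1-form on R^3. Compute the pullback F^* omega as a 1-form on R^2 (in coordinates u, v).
F^* omega = (6*u*(-4*u^2 - 3*u + v^2 + 3*v + 2)) du + (2*u*(10*u^2 - 3*u*v + 6*u - 2*v^2 - 4*v)) dv

Using F^*(f dg) = (f ∘ F) d(g ∘ F), substitute each coordinate x_i by F_i(u, v) in f_i, and replace dx_i by d F_i = (∂F_i/∂u) du + (∂F_i/∂v) dv.
  For the x component: f_1(F) = u*(-8*u - 5*v - 10); d F_1 = (4*u) du + (0) dv
  For the y component: f_2(F) = 2*u^2; d F_2 = (4*u + v + 2) du + (u) dv
  For the z component: f_3(F) = 2*u*(3*u + v + 2); d F_3 = (3*v + 3) du + (3*u - 2*v) dv
Combining and collecting du, dv coefficients:
  coeff of du: 6*u*(-4*u^2 - 3*u + v^2 + 3*v + 2)
  coeff of dv: 2*u*(10*u^2 - 3*u*v + 6*u - 2*v^2 - 4*v)
F^* omega = (6*u*(-4*u^2 - 3*u + v^2 + 3*v + 2)) du + (2*u*(10*u^2 - 3*u*v + 6*u - 2*v^2 - 4*v)) dv.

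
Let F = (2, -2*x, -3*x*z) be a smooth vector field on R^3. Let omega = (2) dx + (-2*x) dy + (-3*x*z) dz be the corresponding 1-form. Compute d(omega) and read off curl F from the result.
d(omega) = (0) dy ∧ dz + (3*z) dz ∧ dx + (-2) dx ∧ dy; curl F = (0, 3*z, -2)

d omega = sum_{i<j} (∂f_j/∂x_i - ∂f_i/∂x_j) dx_i ∧ dx_j. Under the identification (dy ∧ dz, dz ∧ dx, dx ∧ dy) ↔ (e_x, e_y, e_z), the coefficients are exactly the components of curl F. Compute:
  ∂R/∂y - ∂Q/∂z = (0) - (0) = 0
  ∂P/∂z - ∂R/∂x = (0) - (-3*z) = 3*z
  ∂Q/∂x - ∂P/∂y = (-2) - (0) = -2.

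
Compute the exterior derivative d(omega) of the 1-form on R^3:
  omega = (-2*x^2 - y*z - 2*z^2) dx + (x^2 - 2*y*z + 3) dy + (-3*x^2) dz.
d(omega) = (2*x + z) dx ∧ dy + (-6*x + y + 4*z) dx ∧ dz + (2*y) dy ∧ dz

For a 1-form omega = sum_i f_i dx_i, the exterior derivative is
  d(omega) = sum_{i < j} (∂f_j/∂x_i - ∂f_i/∂x_j) dx_i ∧ dx_j.
  coefficient of dx ∧ dy: ∂f_2/∂x - ∂f_1/∂y = ∂(x^2 - 2*y*z + 3)/∂x - ∂(-2*x^2 - y*z - 2*z^2)/∂y = 2*x + z
  coefficient of dx ∧ dz: ∂f_3/∂x - ∂f_1/∂z = ∂(-3*x^2)/∂x - ∂(-2*x^2 - y*z - 2*z^2)/∂z = -6*x + y + 4*z
  coefficient of dy ∧ dz: ∂f_3/∂y - ∂f_2/∂z = ∂(-3*x^2)/∂y - ∂(x^2 - 2*y*z + 3)/∂z = 2*y
Assembling: d(omega) = (2*x + z) dx ∧ dy + (-6*x + y + 4*z) dx ∧ dz + (2*y) dy ∧ dz.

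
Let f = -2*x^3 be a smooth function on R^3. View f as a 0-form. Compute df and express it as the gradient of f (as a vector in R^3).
df = (-6*x^2) dx + (0) dy + (0) dz; grad f = (-6*x^2, 0, 0)

For a 0-form f, d f = (∂f/∂x) dx + (∂f/∂y) dy + (∂f/∂z) dz. The components of the vector representation are exactly the entries of grad f in Cartesian coordinates:
  ∂f/∂x = -6*x^2
  ∂f/∂y = 0
  ∂f/∂z = 0.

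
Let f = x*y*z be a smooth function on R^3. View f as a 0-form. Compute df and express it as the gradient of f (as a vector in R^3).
df = (y*z) dx + (x*z) dy + (x*y) dz; grad f = (y*z, x*z, x*y)

For a 0-form f, d f = (∂f/∂x) dx + (∂f/∂y) dy + (∂f/∂z) dz. The components of the vector representation are exactly the entries of grad f in Cartesian coordinates:
  ∂f/∂x = y*z
  ∂f/∂y = x*z
  ∂f/∂z = x*y.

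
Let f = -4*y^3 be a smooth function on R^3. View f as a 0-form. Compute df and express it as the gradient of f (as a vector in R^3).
df = (0) dx + (-12*y^2) dy + (0) dz; grad f = (0, -12*y^2, 0)

For a 0-form f, d f = (∂f/∂x) dx + (∂f/∂y) dy + (∂f/∂z) dz. The components of the vector representation are exactly the entries of grad f in Cartesian coordinates:
  ∂f/∂x = 0
  ∂f/∂y = -12*y^2
  ∂f/∂z = 0.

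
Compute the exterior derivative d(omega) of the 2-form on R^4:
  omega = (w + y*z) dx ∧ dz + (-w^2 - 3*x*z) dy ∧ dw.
d(omega) = (-z) dx ∧ dy ∧ dz + (1) dx ∧ dz ∧ dw + (-3*z) dx ∧ dy ∧ dw + (3*x) dy ∧ dz ∧ dw

For a 2-form omega = sum_{i<j} g_{ij} dx_i ∧ dx_j, the exterior derivative is
  d(omega) = sum_{i<j} d(g_{ij}) ∧ dx_i ∧ dx_j = sum_{i<j, k} (∂g_{ij}/∂x_k) dx_k ∧ dx_i ∧ dx_j.
Expand each term, using dx_k ∧ dx_i ∧ dx_j = sgn(permutation) dx_{(a)} ∧ dx_{(b)} ∧ dx_{(c)} with (a < b < c) sorted:
  d(w + y*z) includes (∂/∂y)(w + y*z) dy = (z) dy, which multiplied by dx ∧ dz gives (-z) dx ∧ dy ∧ dz
  d(w + y*z) includes (∂/∂w)(w + y*z) dw = (1) dw, which multiplied by dx ∧ dz gives (1) dx ∧ dz ∧ dw
  d(-w^2 - 3*x*z) includes (∂/∂x)(-w^2 - 3*x*z) dx = (-3*z) dx, which multiplied by dy ∧ dw gives (-3*z) dx ∧ dy ∧ dw
  d(-w^2 - 3*x*z) includes (∂/∂z)(-w^2 - 3*x*z) dz = (-3*x) dz, which multiplied by dy ∧ dw gives (3*x) dy ∧ dz ∧ dw
Collecting like 3-forms: d(omega) = (-z) dx ∧ dy ∧ dz + (1) dx ∧ dz ∧ dw + (-3*z) dx ∧ dy ∧ dw + (3*x) dy ∧ dz ∧ dw.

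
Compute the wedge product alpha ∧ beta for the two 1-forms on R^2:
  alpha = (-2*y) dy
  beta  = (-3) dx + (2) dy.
alpha ∧ beta = (-6*y) dx ∧ dy

Distribute the wedge, using dx_i ∧ dx_j = -dx_j ∧ dx_i and dx_i ∧ dx_i = 0. For each pair (i, j) with i < j, the coefficient of dx_i ∧ dx_j in alpha ∧ beta is (alpha_i * beta_j - alpha_j * beta_i). Collecting: alpha ∧ beta = (-6*y) dx ∧ dy.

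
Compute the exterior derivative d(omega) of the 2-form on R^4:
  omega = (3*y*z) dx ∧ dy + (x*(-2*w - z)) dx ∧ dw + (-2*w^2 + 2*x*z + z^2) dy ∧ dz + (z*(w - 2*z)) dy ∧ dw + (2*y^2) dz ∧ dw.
d(omega) = (3*y + 2*z) dx ∧ dy ∧ dz + (x) dx ∧ dz ∧ dw + (-5*w + 4*y + 4*z) dy ∧ dz ∧ dw

For a 2-form omega = sum_{i<j} g_{ij} dx_i ∧ dx_j, the exterior derivative is
  d(omega) = sum_{i<j} d(g_{ij}) ∧ dx_i ∧ dx_j = sum_{i<j, k} (∂g_{ij}/∂x_k) dx_k ∧ dx_i ∧ dx_j.
Expand each term, using dx_k ∧ dx_i ∧ dx_j = sgn(permutation) dx_{(a)} ∧ dx_{(b)} ∧ dx_{(c)} with (a < b < c) sorted:
  d(3*y*z) includes (∂/∂z)(3*y*z) dz = (3*y) dz, which multiplied by dx ∧ dy gives (3*y) dx ∧ dy ∧ dz
  d(x*(-2*w - z)) includes (∂/∂z)(x*(-2*w - z)) dz = (-x) dz, which multiplied by dx ∧ dw gives (x) dx ∧ dz ∧ dw
  d(-2*w^2 + 2*x*z + z^2) includes (∂/∂x)(-2*w^2 + 2*x*z + z^2) dx = (2*z) dx, which multiplied by dy ∧ dz gives (2*z) dx ∧ dy ∧ dz
  d(-2*w^2 + 2*x*z + z^2) includes (∂/∂w)(-2*w^2 + 2*x*z + z^2) dw = (-4*w) dw, which multiplied by dy ∧ dz gives (-4*w) dy ∧ dz ∧ dw
  d(z*(w - 2*z)) includes (∂/∂z)(z*(w - 2*z)) dz = (w - 4*z) dz, which multiplied by dy ∧ dw gives (-w + 4*z) dy ∧ dz ∧ dw
  d(2*y^2) includes (∂/∂y)(2*y^2) dy = (4*y) dy, which multiplied by dz ∧ dw gives (4*y) dy ∧ dz ∧ dw
Collecting like 3-forms: d(omega) = (3*y + 2*z) dx ∧ dy ∧ dz + (x) dx ∧ dz ∧ dw + (-5*w + 4*y + 4*z) dy ∧ dz ∧ dw.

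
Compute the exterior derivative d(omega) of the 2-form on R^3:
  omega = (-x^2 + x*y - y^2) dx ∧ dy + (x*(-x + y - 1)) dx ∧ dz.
d(omega) = (-x) dx ∧ dy ∧ dz

For a 2-form omega = sum_{i<j} g_{ij} dx_i ∧ dx_j, the exterior derivative is
  d(omega) = sum_{i<j} d(g_{ij}) ∧ dx_i ∧ dx_j = sum_{i<j, k} (∂g_{ij}/∂x_k) dx_k ∧ dx_i ∧ dx_j.
Expand each term, using dx_k ∧ dx_i ∧ dx_j = sgn(permutation) dx_{(a)} ∧ dx_{(b)} ∧ dx_{(c)} with (a < b < c) sorted:
  d(x*(-x + y - 1)) includes (∂/∂y)(x*(-x + y - 1)) dy = (x) dy, which multiplied by dx ∧ dz gives (-x) dx ∧ dy ∧ dz
Collecting like 3-forms: d(omega) = (-x) dx ∧ dy ∧ dz.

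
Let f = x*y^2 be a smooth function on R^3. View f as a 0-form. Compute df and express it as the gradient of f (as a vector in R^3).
df = (y^2) dx + (2*x*y) dy + (0) dz; grad f = (y^2, 2*x*y, 0)

For a 0-form f, d f = (∂f/∂x) dx + (∂f/∂y) dy + (∂f/∂z) dz. The components of the vector representation are exactly the entries of grad f in Cartesian coordinates:
  ∂f/∂x = y^2
  ∂f/∂y = 2*x*y
  ∂f/∂z = 0.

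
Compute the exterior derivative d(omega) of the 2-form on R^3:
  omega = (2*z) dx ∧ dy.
d(omega) = (2) dx ∧ dy ∧ dz

For a 2-form omega = sum_{i<j} g_{ij} dx_i ∧ dx_j, the exterior derivative is
  d(omega) = sum_{i<j} d(g_{ij}) ∧ dx_i ∧ dx_j = sum_{i<j, k} (∂g_{ij}/∂x_k) dx_k ∧ dx_i ∧ dx_j.
Expand each term, using dx_k ∧ dx_i ∧ dx_j = sgn(permutation) dx_{(a)} ∧ dx_{(b)} ∧ dx_{(c)} with (a < b < c) sorted:
  d(2*z) includes (∂/∂z)(2*z) dz = (2) dz, which multiplied by dx ∧ dy gives (2) dx ∧ dy ∧ dz
Collecting like 3-forms: d(omega) = (2) dx ∧ dy ∧ dz.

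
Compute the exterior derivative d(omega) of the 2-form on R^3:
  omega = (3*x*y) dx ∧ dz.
d(omega) = (-3*x) dx ∧ dy ∧ dz

For a 2-form omega = sum_{i<j} g_{ij} dx_i ∧ dx_j, the exterior derivative is
  d(omega) = sum_{i<j} d(g_{ij}) ∧ dx_i ∧ dx_j = sum_{i<j, k} (∂g_{ij}/∂x_k) dx_k ∧ dx_i ∧ dx_j.
Expand each term, using dx_k ∧ dx_i ∧ dx_j = sgn(permutation) dx_{(a)} ∧ dx_{(b)} ∧ dx_{(c)} with (a < b < c) sorted:
  d(3*x*y) includes (∂/∂y)(3*x*y) dy = (3*x) dy, which multiplied by dx ∧ dz gives (-3*x) dx ∧ dy ∧ dz
Collecting like 3-forms: d(omega) = (-3*x) dx ∧ dy ∧ dz.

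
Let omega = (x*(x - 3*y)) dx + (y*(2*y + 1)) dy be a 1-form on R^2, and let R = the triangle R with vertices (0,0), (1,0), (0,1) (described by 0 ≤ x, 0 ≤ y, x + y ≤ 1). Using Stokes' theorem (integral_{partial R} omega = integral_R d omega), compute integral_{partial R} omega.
integral_(partial R) omega = 1/2

Stokes: integral_partial_R omega = integral_R d omega with d omega = (∂Q/∂x - ∂P/∂y) dx ∧ dy.
  ∂Q/∂x = 0
  ∂P/∂y = -3*x
  integrand = ∂Q/∂x - ∂P/∂y = 3*x.
Integrating over R: integral_0^1 integral_0^{1-x} (3*x) dy dx = 1/2.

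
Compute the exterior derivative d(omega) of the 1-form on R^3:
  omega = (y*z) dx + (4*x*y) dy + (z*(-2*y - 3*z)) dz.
d(omega) = (4*y - z) dx ∧ dy + (-y) dx ∧ dz + (-2*z) dy ∧ dz

For a 1-form omega = sum_i f_i dx_i, the exterior derivative is
  d(omega) = sum_{i < j} (∂f_j/∂x_i - ∂f_i/∂x_j) dx_i ∧ dx_j.
  coefficient of dx ∧ dy: ∂f_2/∂x - ∂f_1/∂y = ∂(4*x*y)/∂x - ∂(y*z)/∂y = 4*y - z
  coefficient of dx ∧ dz: ∂f_3/∂x - ∂f_1/∂z = ∂(z*(-2*y - 3*z))/∂x - ∂(y*z)/∂z = -y
  coefficient of dy ∧ dz: ∂f_3/∂y - ∂f_2/∂z = ∂(z*(-2*y - 3*z))/∂y - ∂(4*x*y)/∂z = -2*z
Assembling: d(omega) = (4*y - z) dx ∧ dy + (-y) dx ∧ dz + (-2*z) dy ∧ dz.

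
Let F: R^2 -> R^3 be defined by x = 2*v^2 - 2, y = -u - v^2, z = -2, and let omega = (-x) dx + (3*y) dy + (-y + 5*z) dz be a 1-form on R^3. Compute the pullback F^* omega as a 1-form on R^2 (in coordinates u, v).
F^* omega = (3*u + 3*v^2) du + (2*v*(3*u - v^2 + 4)) dv

Using F^*(f dg) = (f ∘ F) d(g ∘ F), substitute each coordinate x_i by F_i(u, v) in f_i, and replace dx_i by d F_i = (∂F_i/∂u) du + (∂F_i/∂v) dv.
  For the x component: f_1(F) = 2 - 2*v^2; d F_1 = (0) du + (4*v) dv
  For the y component: f_2(F) = -3*u - 3*v^2; d F_2 = (-1) du + (-2*v) dv
  For the z component: f_3(F) = u + v^2 - 10; d F_3 = (0) du + (0) dv
Combining and collecting du, dv coefficients:
  coeff of du: 3*u + 3*v^2
  coeff of dv: 2*v*(3*u - v^2 + 4)
F^* omega = (3*u + 3*v^2) du + (2*v*(3*u - v^2 + 4)) dv.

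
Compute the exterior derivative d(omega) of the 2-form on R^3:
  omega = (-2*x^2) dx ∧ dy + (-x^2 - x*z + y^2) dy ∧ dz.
d(omega) = (-2*x - z) dx ∧ dy ∧ dz

For a 2-form omega = sum_{i<j} g_{ij} dx_i ∧ dx_j, the exterior derivative is
  d(omega) = sum_{i<j} d(g_{ij}) ∧ dx_i ∧ dx_j = sum_{i<j, k} (∂g_{ij}/∂x_k) dx_k ∧ dx_i ∧ dx_j.
Expand each term, using dx_k ∧ dx_i ∧ dx_j = sgn(permutation) dx_{(a)} ∧ dx_{(b)} ∧ dx_{(c)} with (a < b < c) sorted:
  d(-x^2 - x*z + y^2) includes (∂/∂x)(-x^2 - x*z + y^2) dx = (-2*x - z) dx, which multiplied by dy ∧ dz gives (-2*x - z) dx ∧ dy ∧ dz
Collecting like 3-forms: d(omega) = (-2*x - z) dx ∧ dy ∧ dz.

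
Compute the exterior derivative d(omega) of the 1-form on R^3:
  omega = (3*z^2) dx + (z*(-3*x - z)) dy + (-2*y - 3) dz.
d(omega) = (-3*z) dx ∧ dy + (-6*z) dx ∧ dz + (3*x + 2*z - 2) dy ∧ dz

For a 1-form omega = sum_i f_i dx_i, the exterior derivative is
  d(omega) = sum_{i < j} (∂f_j/∂x_i - ∂f_i/∂x_j) dx_i ∧ dx_j.
  coefficient of dx ∧ dy: ∂f_2/∂x - ∂f_1/∂y = ∂(z*(-3*x - z))/∂x - ∂(3*z^2)/∂y = -3*z
  coefficient of dx ∧ dz: ∂f_3/∂x - ∂f_1/∂z = ∂(-2*y - 3)/∂x - ∂(3*z^2)/∂z = -6*z
  coefficient of dy ∧ dz: ∂f_3/∂y - ∂f_2/∂z = ∂(-2*y - 3)/∂y - ∂(z*(-3*x - z))/∂z = 3*x + 2*z - 2
Assembling: d(omega) = (-3*z) dx ∧ dy + (-6*z) dx ∧ dz + (3*x + 2*z - 2) dy ∧ dz.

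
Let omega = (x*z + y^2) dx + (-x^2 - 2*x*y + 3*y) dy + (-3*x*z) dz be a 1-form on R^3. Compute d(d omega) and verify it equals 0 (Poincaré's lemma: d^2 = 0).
d(d omega) = 0

Step 1: d omega = sum_{i<j} (∂f_j/∂x_i - ∂f_i/∂x_j) dx_i ∧ dx_j:
  coeff of dx ∧ dy: -2*x - 4*y
  coeff of dx ∧ dz: -x - 3*z
  coeff of dy ∧ dz: 0
Step 2: Apply d again to each 2-form coefficient. The only possible 3-form in R^3 is dx ∧ dy ∧ dz, with coefficient
  ∂(coeff of dy∧dz)/∂x - ∂(coeff of dx∧dz)/∂y + ∂(coeff of dx∧dy)/∂z
  = ∂/∂x (0) - ∂/∂y (-x - 3*z) + ∂/∂z (-2*x - 4*y).
Each of these terms simplifies to sums of mixed partials that cancel in pairs. The result is 0 (by equality of mixed partials for smooth functions — Schwarz / Clairaut).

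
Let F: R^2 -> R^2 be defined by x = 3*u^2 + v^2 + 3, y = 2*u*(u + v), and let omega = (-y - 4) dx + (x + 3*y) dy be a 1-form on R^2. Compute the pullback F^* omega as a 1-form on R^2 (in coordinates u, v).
F^* omega = (24*u^3 + 30*u^2*v + 16*u*v^2 - 12*u + 2*v^3 + 6*v) du + (18*u^3 + 8*u^2*v - 2*u*v^2 + 6*u - 8*v) dv

Using F^*(f dg) = (f ∘ F) d(g ∘ F), substitute each coordinate x_i by F_i(u, v) in f_i, and replace dx_i by d F_i = (∂F_i/∂u) du + (∂F_i/∂v) dv.
  For the x component: f_1(F) = -2*u^2 - 2*u*v - 4; d F_1 = (6*u) du + (2*v) dv
  For the y component: f_2(F) = 9*u^2 + 6*u*v + v^2 + 3; d F_2 = (4*u + 2*v) du + (2*u) dv
Combining and collecting du, dv coefficients:
  coeff of du: 24*u^3 + 30*u^2*v + 16*u*v^2 - 12*u + 2*v^3 + 6*v
  coeff of dv: 18*u^3 + 8*u^2*v - 2*u*v^2 + 6*u - 8*v
F^* omega = (24*u^3 + 30*u^2*v + 16*u*v^2 - 12*u + 2*v^3 + 6*v) du + (18*u^3 + 8*u^2*v - 2*u*v^2 + 6*u - 8*v) dv.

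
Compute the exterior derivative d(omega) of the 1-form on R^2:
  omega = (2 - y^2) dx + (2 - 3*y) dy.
d(omega) = (2*y) dx ∧ dy

For a 1-form omega = sum_i f_i dx_i, the exterior derivative is
  d(omega) = sum_{i < j} (∂f_j/∂x_i - ∂f_i/∂x_j) dx_i ∧ dx_j.
  coefficient of dx ∧ dy: ∂f_2/∂x - ∂f_1/∂y = ∂(2 - 3*y)/∂x - ∂(2 - y^2)/∂y = 2*y
Assembling: d(omega) = (2*y) dx ∧ dy.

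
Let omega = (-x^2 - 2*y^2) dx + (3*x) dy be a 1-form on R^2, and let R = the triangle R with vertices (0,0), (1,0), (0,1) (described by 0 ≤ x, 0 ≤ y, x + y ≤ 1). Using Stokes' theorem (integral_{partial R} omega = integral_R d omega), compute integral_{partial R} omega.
integral_(partial R) omega = 13/6

Stokes: integral_partial_R omega = integral_R d omega with d omega = (∂Q/∂x - ∂P/∂y) dx ∧ dy.
  ∂Q/∂x = 3
  ∂P/∂y = -4*y
  integrand = ∂Q/∂x - ∂P/∂y = 4*y + 3.
Integrating over R: integral_0^1 integral_0^{1-x} (4*y + 3) dy dx = 13/6.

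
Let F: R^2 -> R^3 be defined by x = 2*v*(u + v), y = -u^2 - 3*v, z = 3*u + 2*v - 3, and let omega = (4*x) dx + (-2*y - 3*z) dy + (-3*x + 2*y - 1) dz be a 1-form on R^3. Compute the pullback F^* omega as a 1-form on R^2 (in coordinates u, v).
F^* omega = (-4*u^3 + 12*u^2 + 16*u*v^2 - 18*u*v - 18*u + 16*v^3 - 18*v^2 - 18*v - 3) du + (16*u^2*v - 10*u^2 + 48*u*v^2 - 12*u*v + 27*u + 32*v^3 - 12*v^2 - 12*v - 29) dv

Using F^*(f dg) = (f ∘ F) d(g ∘ F), substitute each coordinate x_i by F_i(u, v) in f_i, and replace dx_i by d F_i = (∂F_i/∂u) du + (∂F_i/∂v) dv.
  For the x component: f_1(F) = 8*v*(u + v); d F_1 = (2*v) du + (2*u + 4*v) dv
  For the y component: f_2(F) = 2*u^2 - 9*u + 9; d F_2 = (-2*u) du + (-3) dv
  For the z component: f_3(F) = -2*u^2 - 6*u*v - 6*v^2 - 6*v - 1; d F_3 = (3) du + (2) dv
Combining and collecting du, dv coefficients:
  coeff of du: -4*u^3 + 12*u^2 + 16*u*v^2 - 18*u*v - 18*u + 16*v^3 - 18*v^2 - 18*v - 3
  coeff of dv: 16*u^2*v - 10*u^2 + 48*u*v^2 - 12*u*v + 27*u + 32*v^3 - 12*v^2 - 12*v - 29
F^* omega = (-4*u^3 + 12*u^2 + 16*u*v^2 - 18*u*v - 18*u + 16*v^3 - 18*v^2 - 18*v - 3) du + (16*u^2*v - 10*u^2 + 48*u*v^2 - 12*u*v + 27*u + 32*v^3 - 12*v^2 - 12*v - 29) dv.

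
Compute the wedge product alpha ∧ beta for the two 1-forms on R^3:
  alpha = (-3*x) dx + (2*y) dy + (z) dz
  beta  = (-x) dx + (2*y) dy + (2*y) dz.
alpha ∧ beta = (-4*x*y) dx ∧ dy + (x*(-6*y + z)) dx ∧ dz + (2*y*(2*y - z)) dy ∧ dz

Distribute the wedge, using dx_i ∧ dx_j = -dx_j ∧ dx_i and dx_i ∧ dx_i = 0. For each pair (i, j) with i < j, the coefficient of dx_i ∧ dx_j in alpha ∧ beta is (alpha_i * beta_j - alpha_j * beta_i). Collecting: alpha ∧ beta = (-4*x*y) dx ∧ dy + (x*(-6*y + z)) dx ∧ dz + (2*y*(2*y - z)) dy ∧ dz.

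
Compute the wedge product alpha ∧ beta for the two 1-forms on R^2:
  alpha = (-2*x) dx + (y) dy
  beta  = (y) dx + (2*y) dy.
alpha ∧ beta = (-y*(4*x + y)) dx ∧ dy

Distribute the wedge, using dx_i ∧ dx_j = -dx_j ∧ dx_i and dx_i ∧ dx_i = 0. For each pair (i, j) with i < j, the coefficient of dx_i ∧ dx_j in alpha ∧ beta is (alpha_i * beta_j - alpha_j * beta_i). Collecting: alpha ∧ beta = (-y*(4*x + y)) dx ∧ dy.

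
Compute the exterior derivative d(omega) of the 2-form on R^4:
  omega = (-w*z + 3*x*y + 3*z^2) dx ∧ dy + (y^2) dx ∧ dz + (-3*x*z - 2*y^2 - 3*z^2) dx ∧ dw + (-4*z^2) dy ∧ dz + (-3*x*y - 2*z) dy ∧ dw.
d(omega) = (-w - 2*y + 6*z) dx ∧ dy ∧ dz + (y - z) dx ∧ dy ∧ dw + (3*x + 6*z) dx ∧ dz ∧ dw + (2) dy ∧ dz ∧ dw

For a 2-form omega = sum_{i<j} g_{ij} dx_i ∧ dx_j, the exterior derivative is
  d(omega) = sum_{i<j} d(g_{ij}) ∧ dx_i ∧ dx_j = sum_{i<j, k} (∂g_{ij}/∂x_k) dx_k ∧ dx_i ∧ dx_j.
Expand each term, using dx_k ∧ dx_i ∧ dx_j = sgn(permutation) dx_{(a)} ∧ dx_{(b)} ∧ dx_{(c)} with (a < b < c) sorted:
  d(-w*z + 3*x*y + 3*z^2) includes (∂/∂z)(-w*z + 3*x*y + 3*z^2) dz = (-w + 6*z) dz, which multiplied by dx ∧ dy gives (-w + 6*z) dx ∧ dy ∧ dz
  d(-w*z + 3*x*y + 3*z^2) includes (∂/∂w)(-w*z + 3*x*y + 3*z^2) dw = (-z) dw, which multiplied by dx ∧ dy gives (-z) dx ∧ dy ∧ dw
  d(y^2) includes (∂/∂y)(y^2) dy = (2*y) dy, which multiplied by dx ∧ dz gives (-2*y) dx ∧ dy ∧ dz
  d(-3*x*z - 2*y^2 - 3*z^2) includes (∂/∂y)(-3*x*z - 2*y^2 - 3*z^2) dy = (-4*y) dy, which multiplied by dx ∧ dw gives (4*y) dx ∧ dy ∧ dw
  d(-3*x*z - 2*y^2 - 3*z^2) includes (∂/∂z)(-3*x*z - 2*y^2 - 3*z^2) dz = (-3*x - 6*z) dz, which multiplied by dx ∧ dw gives (3*x + 6*z) dx ∧ dz ∧ dw
  d(-3*x*y - 2*z) includes (∂/∂x)(-3*x*y - 2*z) dx = (-3*y) dx, which multiplied by dy ∧ dw gives (-3*y) dx ∧ dy ∧ dw
  d(-3*x*y - 2*z) includes (∂/∂z)(-3*x*y - 2*z) dz = (-2) dz, which multiplied by dy ∧ dw gives (2) dy ∧ dz ∧ dw
Collecting like 3-forms: d(omega) = (-w - 2*y + 6*z) dx ∧ dy ∧ dz + (y - z) dx ∧ dy ∧ dw + (3*x + 6*z) dx ∧ dz ∧ dw + (2) dy ∧ dz ∧ dw.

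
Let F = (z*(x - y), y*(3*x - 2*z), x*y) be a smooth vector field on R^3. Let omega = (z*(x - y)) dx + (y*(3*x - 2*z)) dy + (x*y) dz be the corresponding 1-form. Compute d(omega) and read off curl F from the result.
d(omega) = (x + 2*y) dy ∧ dz + (x - 2*y) dz ∧ dx + (3*y + z) dx ∧ dy; curl F = (x + 2*y, x - 2*y, 3*y + z)

d omega = sum_{i<j} (∂f_j/∂x_i - ∂f_i/∂x_j) dx_i ∧ dx_j. Under the identification (dy ∧ dz, dz ∧ dx, dx ∧ dy) ↔ (e_x, e_y, e_z), the coefficients are exactly the components of curl F. Compute:
  ∂R/∂y - ∂Q/∂z = (x) - (-2*y) = x + 2*y
  ∂P/∂z - ∂R/∂x = (x - y) - (y) = x - 2*y
  ∂Q/∂x - ∂P/∂y = (3*y) - (-z) = 3*y + z.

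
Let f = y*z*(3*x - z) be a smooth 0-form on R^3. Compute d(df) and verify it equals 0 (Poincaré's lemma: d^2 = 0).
d(df) = 0

Step 1: df = sum_i (∂f/∂x_i) dx_i = (3*y*z) dx + (z*(3*x - z)) dy + (y*(3*x - 2*z)) dz.
Step 2: Apply d again. Using the 1-form formula, the coefficient of dx ∧ dy in d(df) is ∂^2 f/∂x ∂y - ∂^2 f/∂y ∂x = (3*z) - (3*z) = 0 (equality of mixed partials for smooth f).
Similarly for dx ∧ dz and dy ∧ dz — all coefficients vanish. So d(df) = 0.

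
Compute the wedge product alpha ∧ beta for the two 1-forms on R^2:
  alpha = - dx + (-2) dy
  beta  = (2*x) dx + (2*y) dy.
alpha ∧ beta = (4*x - 2*y) dx ∧ dy

Distribute the wedge, using dx_i ∧ dx_j = -dx_j ∧ dx_i and dx_i ∧ dx_i = 0. For each pair (i, j) with i < j, the coefficient of dx_i ∧ dx_j in alpha ∧ beta is (alpha_i * beta_j - alpha_j * beta_i). Collecting: alpha ∧ beta = (4*x - 2*y) dx ∧ dy.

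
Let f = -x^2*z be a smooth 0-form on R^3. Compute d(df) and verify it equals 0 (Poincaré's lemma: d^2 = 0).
d(df) = 0

Step 1: df = sum_i (∂f/∂x_i) dx_i = (-2*x*z) dx + (0) dy + (-x^2) dz.
Step 2: Apply d again. Using the 1-form formula, the coefficient of dx ∧ dy in d(df) is ∂^2 f/∂x ∂y - ∂^2 f/∂y ∂x = (0) - (0) = 0 (equality of mixed partials for smooth f).
Similarly for dx ∧ dz and dy ∧ dz — all coefficients vanish. So d(df) = 0.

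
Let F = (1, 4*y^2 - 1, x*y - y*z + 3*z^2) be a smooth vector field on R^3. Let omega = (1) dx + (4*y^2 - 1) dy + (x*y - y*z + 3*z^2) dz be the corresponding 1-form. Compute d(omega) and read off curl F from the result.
d(omega) = (x - z) dy ∧ dz + (-y) dz ∧ dx + (0) dx ∧ dy; curl F = (x - z, -y, 0)

d omega = sum_{i<j} (∂f_j/∂x_i - ∂f_i/∂x_j) dx_i ∧ dx_j. Under the identification (dy ∧ dz, dz ∧ dx, dx ∧ dy) ↔ (e_x, e_y, e_z), the coefficients are exactly the components of curl F. Compute:
  ∂R/∂y - ∂Q/∂z = (x - z) - (0) = x - z
  ∂P/∂z - ∂R/∂x = (0) - (y) = -y
  ∂Q/∂x - ∂P/∂y = (0) - (0) = 0.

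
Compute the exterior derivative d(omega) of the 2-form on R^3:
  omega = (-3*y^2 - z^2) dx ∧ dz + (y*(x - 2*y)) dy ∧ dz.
d(omega) = (7*y) dx ∧ dy ∧ dz

For a 2-form omega = sum_{i<j} g_{ij} dx_i ∧ dx_j, the exterior derivative is
  d(omega) = sum_{i<j} d(g_{ij}) ∧ dx_i ∧ dx_j = sum_{i<j, k} (∂g_{ij}/∂x_k) dx_k ∧ dx_i ∧ dx_j.
Expand each term, using dx_k ∧ dx_i ∧ dx_j = sgn(permutation) dx_{(a)} ∧ dx_{(b)} ∧ dx_{(c)} with (a < b < c) sorted:
  d(-3*y^2 - z^2) includes (∂/∂y)(-3*y^2 - z^2) dy = (-6*y) dy, which multiplied by dx ∧ dz gives (6*y) dx ∧ dy ∧ dz
  d(y*(x - 2*y)) includes (∂/∂x)(y*(x - 2*y)) dx = (y) dx, which multiplied by dy ∧ dz gives (y) dx ∧ dy ∧ dz
Collecting like 3-forms: d(omega) = (7*y) dx ∧ dy ∧ dz.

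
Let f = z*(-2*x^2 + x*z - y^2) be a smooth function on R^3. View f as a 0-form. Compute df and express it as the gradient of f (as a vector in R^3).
df = (z*(-4*x + z)) dx + (-2*y*z) dy + (-2*x^2 + 2*x*z - y^2) dz; grad f = (z*(-4*x + z), -2*y*z, -2*x^2 + 2*x*z - y^2)

For a 0-form f, d f = (∂f/∂x) dx + (∂f/∂y) dy + (∂f/∂z) dz. The components of the vector representation are exactly the entries of grad f in Cartesian coordinates:
  ∂f/∂x = z*(-4*x + z)
  ∂f/∂y = -2*y*z
  ∂f/∂z = -2*x^2 + 2*x*z - y^2.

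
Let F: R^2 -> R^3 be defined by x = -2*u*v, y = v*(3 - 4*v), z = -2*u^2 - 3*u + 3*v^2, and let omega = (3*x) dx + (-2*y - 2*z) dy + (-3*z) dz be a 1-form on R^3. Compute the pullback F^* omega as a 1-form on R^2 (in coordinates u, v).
F^* omega = (-24*u^3 - 54*u^2 + 48*u*v^2 - 27*u + 27*v^2) du + (16*u^2*v + 12*u^2 + 6*u*v + 18*u - 70*v^3 + 54*v^2 - 18*v) dv

Using F^*(f dg) = (f ∘ F) d(g ∘ F), substitute each coordinate x_i by F_i(u, v) in f_i, and replace dx_i by d F_i = (∂F_i/∂u) du + (∂F_i/∂v) dv.
  For the x component: f_1(F) = -6*u*v; d F_1 = (-2*v) du + (-2*u) dv
  For the y component: f_2(F) = 4*u^2 + 6*u + 2*v^2 - 6*v; d F_2 = (0) du + (3 - 8*v) dv
  For the z component: f_3(F) = 6*u^2 + 9*u - 9*v^2; d F_3 = (-4*u - 3) du + (6*v) dv
Combining and collecting du, dv coefficients:
  coeff of du: -24*u^3 - 54*u^2 + 48*u*v^2 - 27*u + 27*v^2
  coeff of dv: 16*u^2*v + 12*u^2 + 6*u*v + 18*u - 70*v^3 + 54*v^2 - 18*v
F^* omega = (-24*u^3 - 54*u^2 + 48*u*v^2 - 27*u + 27*v^2) du + (16*u^2*v + 12*u^2 + 6*u*v + 18*u - 70*v^3 + 54*v^2 - 18*v) dv.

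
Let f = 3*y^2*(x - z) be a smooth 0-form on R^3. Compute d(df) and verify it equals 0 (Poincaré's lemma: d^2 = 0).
d(df) = 0

Step 1: df = sum_i (∂f/∂x_i) dx_i = (3*y^2) dx + (6*y*(x - z)) dy + (-3*y^2) dz.
Step 2: Apply d again. Using the 1-form formula, the coefficient of dx ∧ dy in d(df) is ∂^2 f/∂x ∂y - ∂^2 f/∂y ∂x = (6*y) - (6*y) = 0 (equality of mixed partials for smooth f).
Similarly for dx ∧ dz and dy ∧ dz — all coefficients vanish. So d(df) = 0.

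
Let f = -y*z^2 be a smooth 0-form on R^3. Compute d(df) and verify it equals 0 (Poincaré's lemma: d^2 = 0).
d(df) = 0

Step 1: df = sum_i (∂f/∂x_i) dx_i = (0) dx + (-z^2) dy + (-2*y*z) dz.
Step 2: Apply d again. Using the 1-form formula, the coefficient of dx ∧ dy in d(df) is ∂^2 f/∂x ∂y - ∂^2 f/∂y ∂x = (0) - (0) = 0 (equality of mixed partials for smooth f).
Similarly for dx ∧ dz and dy ∧ dz — all coefficients vanish. So d(df) = 0.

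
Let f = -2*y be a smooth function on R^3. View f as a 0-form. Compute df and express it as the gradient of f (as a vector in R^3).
df = (0) dx + (-2) dy + (0) dz; grad f = (0, -2, 0)

For a 0-form f, d f = (∂f/∂x) dx + (∂f/∂y) dy + (∂f/∂z) dz. The components of the vector representation are exactly the entries of grad f in Cartesian coordinates:
  ∂f/∂x = 0
  ∂f/∂y = -2
  ∂f/∂z = 0.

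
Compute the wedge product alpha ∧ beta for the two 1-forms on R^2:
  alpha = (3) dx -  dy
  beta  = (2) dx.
alpha ∧ beta = (2) dx ∧ dy

Distribute the wedge, using dx_i ∧ dx_j = -dx_j ∧ dx_i and dx_i ∧ dx_i = 0. For each pair (i, j) with i < j, the coefficient of dx_i ∧ dx_j in alpha ∧ beta is (alpha_i * beta_j - alpha_j * beta_i). Collecting: alpha ∧ beta = (2) dx ∧ dy.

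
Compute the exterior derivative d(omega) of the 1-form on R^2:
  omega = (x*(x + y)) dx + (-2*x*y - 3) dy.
d(omega) = (-x - 2*y) dx ∧ dy

For a 1-form omega = sum_i f_i dx_i, the exterior derivative is
  d(omega) = sum_{i < j} (∂f_j/∂x_i - ∂f_i/∂x_j) dx_i ∧ dx_j.
  coefficient of dx ∧ dy: ∂f_2/∂x - ∂f_1/∂y = ∂(-2*x*y - 3)/∂x - ∂(x*(x + y))/∂y = -x - 2*y
Assembling: d(omega) = (-x - 2*y) dx ∧ dy.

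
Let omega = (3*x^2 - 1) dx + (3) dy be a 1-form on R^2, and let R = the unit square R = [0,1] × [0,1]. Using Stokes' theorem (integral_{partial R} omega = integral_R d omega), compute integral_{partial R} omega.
integral_(partial R) omega = 0

Stokes: integral_partial_R omega = integral_R d omega with d omega = (∂Q/∂x - ∂P/∂y) dx ∧ dy.
  ∂Q/∂x = 0
  ∂P/∂y = 0
  integrand = ∂Q/∂x - ∂P/∂y = 0.
Integrating over R: integral_0^1 integral_0^1 (0) dx dy = 0.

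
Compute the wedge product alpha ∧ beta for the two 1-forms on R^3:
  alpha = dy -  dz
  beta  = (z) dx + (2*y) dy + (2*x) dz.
alpha ∧ beta = (-z) dx ∧ dy + (2*x + 2*y) dy ∧ dz + (z) dx ∧ dz

Distribute the wedge, using dx_i ∧ dx_j = -dx_j ∧ dx_i and dx_i ∧ dx_i = 0. For each pair (i, j) with i < j, the coefficient of dx_i ∧ dx_j in alpha ∧ beta is (alpha_i * beta_j - alpha_j * beta_i). Collecting: alpha ∧ beta = (-z) dx ∧ dy + (2*x + 2*y) dy ∧ dz + (z) dx ∧ dz.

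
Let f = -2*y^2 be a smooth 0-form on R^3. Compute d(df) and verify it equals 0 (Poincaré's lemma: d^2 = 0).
d(df) = 0

Step 1: df = sum_i (∂f/∂x_i) dx_i = (0) dx + (-4*y) dy + (0) dz.
Step 2: Apply d again. Using the 1-form formula, the coefficient of dx ∧ dy in d(df) is ∂^2 f/∂x ∂y - ∂^2 f/∂y ∂x = (0) - (0) = 0 (equality of mixed partials for smooth f).
Similarly for dx ∧ dz and dy ∧ dz — all coefficients vanish. So d(df) = 0.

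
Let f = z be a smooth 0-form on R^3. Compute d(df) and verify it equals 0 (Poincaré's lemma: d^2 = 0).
d(df) = 0

Step 1: df = sum_i (∂f/∂x_i) dx_i = (0) dx + (0) dy + (1) dz.
Step 2: Apply d again. Using the 1-form formula, the coefficient of dx ∧ dy in d(df) is ∂^2 f/∂x ∂y - ∂^2 f/∂y ∂x = (0) - (0) = 0 (equality of mixed partials for smooth f).
Similarly for dx ∧ dz and dy ∧ dz — all coefficients vanish. So d(df) = 0.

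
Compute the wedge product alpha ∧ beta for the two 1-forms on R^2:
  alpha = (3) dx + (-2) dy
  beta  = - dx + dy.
alpha ∧ beta = (1) dx ∧ dy

Distribute the wedge, using dx_i ∧ dx_j = -dx_j ∧ dx_i and dx_i ∧ dx_i = 0. For each pair (i, j) with i < j, the coefficient of dx_i ∧ dx_j in alpha ∧ beta is (alpha_i * beta_j - alpha_j * beta_i). Collecting: alpha ∧ beta = (1) dx ∧ dy.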